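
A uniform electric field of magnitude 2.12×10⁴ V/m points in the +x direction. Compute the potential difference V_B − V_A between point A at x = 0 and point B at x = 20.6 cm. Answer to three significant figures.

In a uniform field, potential decreases in the direction of E: V_B − V_A = −E·Δx.
V_B − V_A = −(2.12×10⁴ V/m)(0.206 m) = -4370 V.

-4370 V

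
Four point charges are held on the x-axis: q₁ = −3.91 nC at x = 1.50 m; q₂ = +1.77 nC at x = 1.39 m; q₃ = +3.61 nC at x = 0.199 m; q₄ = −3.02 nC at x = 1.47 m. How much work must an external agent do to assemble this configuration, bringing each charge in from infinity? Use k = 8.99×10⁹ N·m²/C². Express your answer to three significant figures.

2.25×10⁻⁶ J

The work to assemble the configuration equals its total potential energy, U = Σ kqᵢqⱼ/rᵢⱼ over all pairs.
Pair separations: r₁₂ = 0.110 m, r₁₃ = 1.30 m, r₁₄ = 0.0300 m, r₂₃ = 1.19 m, r₂₄ = 0.0800 m, r₃₄ = 1.27 m.
Summing all 6 pair terms gives U = 2.25×10⁻⁶ J.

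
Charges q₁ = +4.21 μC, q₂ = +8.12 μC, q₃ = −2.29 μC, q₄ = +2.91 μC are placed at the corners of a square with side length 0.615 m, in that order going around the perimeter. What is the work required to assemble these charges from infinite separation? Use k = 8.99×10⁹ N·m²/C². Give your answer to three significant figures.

0.454 J

The work to assemble the configuration equals its total potential energy, U = Σ kqᵢqⱼ/rᵢⱼ over all pairs.
The four side pairs have separation 0.615 m and the two diagonal pairs 0.870 m.
Summing all 6 pair terms gives U = 0.454 J.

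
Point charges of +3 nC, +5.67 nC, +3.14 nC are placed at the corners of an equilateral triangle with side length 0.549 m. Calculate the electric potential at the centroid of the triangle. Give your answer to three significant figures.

335 V

Electric potential is a scalar, so the contributions from each charge add algebraically: V = Σ kqᵢ/rᵢ.
The distance from each vertex to the centroid is a/√3 = 0.317 m.
V = k[(3.00×10⁻⁹)/(0.317) + (5.67×10⁻⁹)/(0.317) + (3.14×10⁻⁹)/(0.317)] = 335 V.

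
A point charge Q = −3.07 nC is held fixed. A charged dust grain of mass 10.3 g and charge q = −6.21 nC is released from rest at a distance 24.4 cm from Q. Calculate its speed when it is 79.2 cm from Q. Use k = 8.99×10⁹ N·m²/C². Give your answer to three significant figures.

9.71×10⁻³ m/s

Only the electrostatic force acts, so mechanical energy is conserved: ½mv² = U₁ − U₂ = kQq(1/r₁ − 1/r₂).
U₁ − U₂ = (8.99×10⁹ N·m²/C²)(-3.07×10⁻⁹ C)(-6.21×10⁻⁹ C)(1/0.244 − 1/0.792) = 4.86×10⁻⁷ J.
v = √(2·4.86×10⁻⁷/0.0103) = 9.71×10⁻³ m/s.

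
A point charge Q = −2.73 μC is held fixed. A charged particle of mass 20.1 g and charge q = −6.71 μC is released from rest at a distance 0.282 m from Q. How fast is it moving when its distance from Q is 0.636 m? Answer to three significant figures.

Only the electrostatic force acts, so mechanical energy is conserved: ½mv² = U₁ − U₂ = kQq(1/r₁ − 1/r₂).
U₁ − U₂ = (8.99×10⁹ N·m²/C²)(-2.73×10⁻⁶ C)(-6.71×10⁻⁶ C)(1/0.282 − 1/0.636) = 0.325 J.
v = √(2·0.325/0.0201) = 5.69 m/s.

5.69 m/s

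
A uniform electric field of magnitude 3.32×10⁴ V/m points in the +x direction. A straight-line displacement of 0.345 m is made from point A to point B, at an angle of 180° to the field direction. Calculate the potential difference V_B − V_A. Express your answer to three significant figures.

Only the component of displacement along E changes the potential: ΔV = −E·d·cosθ.
ΔV = −(3.32×10⁴ V/m)(0.345 m)cos180° = 1.15×10⁴ V.

1.15×10⁴ V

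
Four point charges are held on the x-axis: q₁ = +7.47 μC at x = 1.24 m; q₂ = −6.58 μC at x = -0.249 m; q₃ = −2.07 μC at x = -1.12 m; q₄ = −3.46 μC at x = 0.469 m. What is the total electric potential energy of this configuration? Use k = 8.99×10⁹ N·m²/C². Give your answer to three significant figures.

-0.191 J

The assembly work is the sum of pairwise potential energies, U = Σ_{i<j} kqᵢqⱼ/rᵢⱼ.
Pair separations: r₁₂ = 1.49 m, r₁₃ = 2.36 m, r₁₄ = 0.771 m, r₂₃ = 0.871 m, r₂₄ = 0.718 m, r₃₄ = 1.59 m.
Summing all 6 pair terms gives U = -0.191 J.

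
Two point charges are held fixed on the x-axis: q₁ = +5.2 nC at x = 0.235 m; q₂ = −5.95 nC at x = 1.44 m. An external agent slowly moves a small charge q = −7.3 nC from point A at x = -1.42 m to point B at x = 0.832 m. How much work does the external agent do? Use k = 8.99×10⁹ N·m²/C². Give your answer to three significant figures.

For quasistatic motion the external work equals the change in potential energy: W_ext = qΔV = q(V_B − V_A).
At A: distances to the source charges are 1.65 m, 2.86 m; V_A = Σ kqᵢ/rᵢ = 9.54 V.
At B: distances to the source charges are 0.597 m, 0.608 m; V_B = Σ kqᵢ/rᵢ = -9.67 V.
ΔV = V_B − V_A = -19.2 V.
W_ext = qΔV = (-7.30×10⁻⁹ C)(-19.2 V) = 1.40×10⁻⁷ J.

1.40×10⁻⁷ J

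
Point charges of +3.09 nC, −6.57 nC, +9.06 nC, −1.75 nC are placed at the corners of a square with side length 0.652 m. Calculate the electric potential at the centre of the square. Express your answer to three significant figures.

74.7 V

Electric potential is a scalar, so the contributions from each charge add algebraically: V = Σ kqᵢ/rᵢ.
The distance from each corner to the centre is a√2/2 = 0.461 m.
V = k[(3.09×10⁻⁹)/(0.461) + (-6.57×10⁻⁹)/(0.461) + (9.06×10⁻⁹)/(0.461) + (-1.75×10⁻⁹)/(0.461)] = 74.7 V.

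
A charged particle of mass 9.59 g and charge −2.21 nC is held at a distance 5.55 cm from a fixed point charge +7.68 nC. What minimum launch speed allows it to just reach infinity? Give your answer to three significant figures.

0.0239 m/s

To just escape, total mechanical energy must reach zero at infinity: ½mv²_min + U = 0, so ½mv²_min = −U = |kQq|/r.
|U| = |kQq|/r = (8.99×10⁹ N·m²/C²)(7.68×10⁻⁹)(2.21×10⁻⁹)/(0.0555) = 2.75×10⁻⁶ J.
v_min = √(2|U|/m) = √(2·2.75×10⁻⁶/9.59×10⁻³) = 0.0239 m/s.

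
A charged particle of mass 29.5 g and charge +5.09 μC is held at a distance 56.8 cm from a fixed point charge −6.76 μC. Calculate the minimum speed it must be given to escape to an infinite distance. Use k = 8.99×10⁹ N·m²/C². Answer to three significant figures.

6.08 m/s

To just escape, total mechanical energy must reach zero at infinity: ½mv²_min + U = 0, so ½mv²_min = −U = |kQq|/r.
|U| = |kQq|/r = (8.99×10⁹ N·m²/C²)(6.76×10⁻⁶)(5.09×10⁻⁶)/(0.568) = 0.545 J.
v_min = √(2|U|/m) = √(2·0.545/0.0295) = 6.08 m/s.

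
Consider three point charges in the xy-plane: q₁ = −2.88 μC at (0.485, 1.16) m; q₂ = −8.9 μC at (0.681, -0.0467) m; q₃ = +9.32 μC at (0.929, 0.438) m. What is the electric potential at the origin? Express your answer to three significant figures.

Electric potential is a scalar, so the contributions from each charge add algebraically: V = Σ kqᵢ/rᵢ.
Distances from the field point to each charge: r₁ = 1.26 m, r₂ = 0.683 m, r₃ = 1.03 m.
V = k[(-2.88×10⁻⁶)/(1.26) + (-8.90×10⁻⁶)/(0.683) + (9.32×10⁻⁶)/(1.03)] = -5.62×10⁴ V.

-5.62×10⁴ V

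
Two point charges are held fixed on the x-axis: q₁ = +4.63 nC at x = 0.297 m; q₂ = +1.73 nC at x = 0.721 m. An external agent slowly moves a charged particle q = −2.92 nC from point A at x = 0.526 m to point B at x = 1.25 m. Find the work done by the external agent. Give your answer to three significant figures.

For quasistatic motion the external work equals the change in potential energy: W_ext = qΔV = q(V_B − V_A).
At A: distances to the source charges are 0.229 m, 0.195 m; V_A = Σ kqᵢ/rᵢ = 262 V.
At B: distances to the source charges are 0.953 m, 0.529 m; V_B = Σ kqᵢ/rᵢ = 73.1 V.
ΔV = V_B − V_A = -188 V.
W_ext = qΔV = (-2.92×10⁻⁹ C)(-188 V) = 5.50×10⁻⁷ J.

5.50×10⁻⁷ J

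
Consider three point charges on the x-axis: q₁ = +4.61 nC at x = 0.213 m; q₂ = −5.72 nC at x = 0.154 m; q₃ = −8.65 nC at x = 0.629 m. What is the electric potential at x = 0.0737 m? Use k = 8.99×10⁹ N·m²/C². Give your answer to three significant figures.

-483 V

Electric potential is a scalar, so the contributions from each charge add algebraically: V = Σ kqᵢ/rᵢ.
Distances from the field point to each charge: r₁ = 0.139 m, r₂ = 0.0803 m, r₃ = 0.555 m.
V = k[(4.61×10⁻⁹)/(0.139) + (-5.72×10⁻⁹)/(0.0803) + (-8.65×10⁻⁹)/(0.555)] = -483 V.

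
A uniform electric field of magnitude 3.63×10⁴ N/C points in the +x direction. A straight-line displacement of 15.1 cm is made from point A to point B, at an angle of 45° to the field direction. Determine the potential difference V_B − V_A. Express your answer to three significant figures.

Only the component of displacement along E changes the potential: ΔV = −E·d·cosθ.
ΔV = −(3.63×10⁴ V/m)(0.151 m)cos45° = -3880 V.

-3880 V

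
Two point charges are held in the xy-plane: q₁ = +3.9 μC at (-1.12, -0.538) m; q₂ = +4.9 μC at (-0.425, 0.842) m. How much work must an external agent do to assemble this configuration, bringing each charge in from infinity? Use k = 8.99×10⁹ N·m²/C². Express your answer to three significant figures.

The assembly work is the sum of pairwise potential energies, U = Σ_{i<j} kqᵢqⱼ/rᵢⱼ.
Pair separations: r₁₂ = 1.55 m.
U = (0.111) = 0.111 J.

0.111 J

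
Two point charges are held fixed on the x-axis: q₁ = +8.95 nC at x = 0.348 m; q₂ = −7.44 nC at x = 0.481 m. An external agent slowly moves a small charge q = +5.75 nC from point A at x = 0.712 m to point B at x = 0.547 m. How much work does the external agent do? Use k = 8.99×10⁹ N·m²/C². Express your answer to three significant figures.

For quasistatic motion the external work equals the change in potential energy: W_ext = qΔV = q(V_B − V_A).
At A: distances to the source charges are 0.364 m, 0.231 m; V_A = Σ kqᵢ/rᵢ = -68.5 V.
At B: distances to the source charges are 0.199 m, 0.0660 m; V_B = Σ kqᵢ/rᵢ = -609 V.
ΔV = V_B − V_A = -541 V.
W_ext = qΔV = (5.75×10⁻⁹ C)(-541 V) = -3.11×10⁻⁶ J.

-3.11×10⁻⁶ J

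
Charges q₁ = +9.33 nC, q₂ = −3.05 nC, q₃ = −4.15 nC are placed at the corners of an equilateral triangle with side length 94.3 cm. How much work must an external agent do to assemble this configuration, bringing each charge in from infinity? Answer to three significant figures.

The work to assemble the configuration equals its total potential energy, U = Σ kqᵢqⱼ/rᵢⱼ over all pairs.
All three pair separations equal the side length, 0.943 m.
U = (-2.71×10⁻⁷) + (-3.69×10⁻⁷) + (1.21×10⁻⁷) = -5.20×10⁻⁷ J.

-5.20×10⁻⁷ J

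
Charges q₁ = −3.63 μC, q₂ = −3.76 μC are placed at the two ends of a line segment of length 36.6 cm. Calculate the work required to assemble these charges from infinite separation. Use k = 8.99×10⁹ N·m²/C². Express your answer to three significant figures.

The assembly work is the sum of pairwise potential energies, U = Σ_{i<j} kqᵢqⱼ/rᵢⱼ.
The separation is r = 0.366 m.
U = (0.335) = 0.335 J.

0.335 J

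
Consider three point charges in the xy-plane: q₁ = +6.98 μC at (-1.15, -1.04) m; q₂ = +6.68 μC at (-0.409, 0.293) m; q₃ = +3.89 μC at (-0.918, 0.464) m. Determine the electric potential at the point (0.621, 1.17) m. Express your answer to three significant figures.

8.72×10⁴ V

Electric potential is a scalar, so the contributions from each charge add algebraically: V = Σ kqᵢ/rᵢ.
Distances from the field point to each charge: r₁ = 2.83 m, r₂ = 1.35 m, r₃ = 1.69 m.
V = k[(6.98×10⁻⁶)/(2.83) + (6.68×10⁻⁶)/(1.35) + (3.89×10⁻⁶)/(1.69)] = 8.72×10⁴ V.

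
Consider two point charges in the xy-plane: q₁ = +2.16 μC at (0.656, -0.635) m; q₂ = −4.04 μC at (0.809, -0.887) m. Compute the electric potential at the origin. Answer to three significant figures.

-8980 V

The total potential is the scalar sum of each charge's contribution, V = Σ kqᵢ/rᵢ.
Distances from the field point to each charge: r₁ = 0.913 m, r₂ = 1.20 m.
V = k[(2.16×10⁻⁶)/(0.913) + (-4.04×10⁻⁶)/(1.20)] = -8980 V.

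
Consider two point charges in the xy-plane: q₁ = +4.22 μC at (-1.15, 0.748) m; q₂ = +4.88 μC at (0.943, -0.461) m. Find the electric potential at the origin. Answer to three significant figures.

6.95×10⁴ V

The total potential is the scalar sum of each charge's contribution, V = Σ kqᵢ/rᵢ.
Distances from the field point to each charge: r₁ = 1.37 m, r₂ = 1.05 m.
V = k[(4.22×10⁻⁶)/(1.37) + (4.88×10⁻⁶)/(1.05)] = 6.95×10⁴ V.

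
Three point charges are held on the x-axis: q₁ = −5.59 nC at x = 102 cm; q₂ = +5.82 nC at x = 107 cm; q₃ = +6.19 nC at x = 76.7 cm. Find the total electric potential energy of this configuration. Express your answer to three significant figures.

-6.01×10⁻⁶ J

The work to assemble the configuration equals its total potential energy, U = Σ kqᵢqⱼ/rᵢⱼ over all pairs.
Pair separations: r₁₂ = 0.0500 m, r₁₃ = 0.253 m, r₂₃ = 0.303 m.
U = (-5.85×10⁻⁶) + (-1.23×10⁻⁶) + (1.07×10⁻⁶) = -6.01×10⁻⁶ J.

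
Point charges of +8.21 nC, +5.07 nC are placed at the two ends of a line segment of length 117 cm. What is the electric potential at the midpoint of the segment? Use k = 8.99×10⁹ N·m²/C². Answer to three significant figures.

204 V

The total potential is the scalar sum of each charge's contribution, V = Σ kqᵢ/rᵢ.
Each charge is 0.585 m from the midpoint.
V = k[(8.21×10⁻⁹)/(0.585) + (5.07×10⁻⁹)/(0.585)] = 204 V.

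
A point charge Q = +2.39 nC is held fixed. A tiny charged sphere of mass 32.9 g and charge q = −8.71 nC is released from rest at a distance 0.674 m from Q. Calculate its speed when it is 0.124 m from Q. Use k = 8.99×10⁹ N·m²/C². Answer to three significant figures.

8.65×10⁻³ m/s

Only the electrostatic force acts, so mechanical energy is conserved: ½mv² = U₁ − U₂ = kQq(1/r₁ − 1/r₂).
U₁ − U₂ = (8.99×10⁹ N·m²/C²)(2.39×10⁻⁹ C)(-8.71×10⁻⁹ C)(1/0.674 − 1/0.124) = 1.23×10⁻⁶ J.
v = √(2·1.23×10⁻⁶/0.0329) = 8.65×10⁻³ m/s.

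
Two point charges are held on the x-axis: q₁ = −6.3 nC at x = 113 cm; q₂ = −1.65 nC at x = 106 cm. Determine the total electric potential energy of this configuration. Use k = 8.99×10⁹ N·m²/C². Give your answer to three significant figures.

1.34×10⁻⁶ J

The work to assemble the configuration equals its total potential energy, U = Σ kqᵢqⱼ/rᵢⱼ over all pairs.
Pair separations: r₁₂ = 0.0700 m.
U = (1.34×10⁻⁶) = 1.34×10⁻⁶ J.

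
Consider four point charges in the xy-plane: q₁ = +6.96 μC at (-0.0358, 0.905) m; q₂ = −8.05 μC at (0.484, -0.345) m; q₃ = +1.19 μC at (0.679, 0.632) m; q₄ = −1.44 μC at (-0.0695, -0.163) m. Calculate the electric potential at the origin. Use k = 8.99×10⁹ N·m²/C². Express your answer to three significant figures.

The total potential is the scalar sum of each charge's contribution, V = Σ kqᵢ/rᵢ.
Distances from the field point to each charge: r₁ = 0.906 m, r₂ = 0.594 m, r₃ = 0.928 m, r₄ = 0.177 m.
V = k[(6.96×10⁻⁶)/(0.906) + (-8.05×10⁻⁶)/(0.594) + (1.19×10⁻⁶)/(0.928) + (-1.44×10⁻⁶)/(0.177)] = -1.14×10⁵ V.

-1.14×10⁵ V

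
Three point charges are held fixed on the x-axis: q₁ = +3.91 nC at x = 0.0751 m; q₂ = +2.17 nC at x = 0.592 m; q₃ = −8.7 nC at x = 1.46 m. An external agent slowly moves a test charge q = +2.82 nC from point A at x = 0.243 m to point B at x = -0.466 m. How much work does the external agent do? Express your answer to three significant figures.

For quasistatic motion the external work equals the change in potential energy: W_ext = qΔV = q(V_B − V_A).
At A: distances to the source charges are 0.168 m, 0.349 m, 1.22 m; V_A = Σ kqᵢ/rᵢ = 201 V.
At B: distances to the source charges are 0.541 m, 1.06 m, 1.93 m; V_B = Σ kqᵢ/rᵢ = 42.8 V.
ΔV = V_B − V_A = -158 V.
W_ext = qΔV = (2.82×10⁻⁹ C)(-158 V) = -4.46×10⁻⁷ J.

-4.46×10⁻⁷ J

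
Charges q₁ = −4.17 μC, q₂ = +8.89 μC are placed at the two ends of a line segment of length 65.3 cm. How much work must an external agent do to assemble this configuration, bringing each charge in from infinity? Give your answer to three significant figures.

The assembly work is the sum of pairwise potential energies, U = Σ_{i<j} kqᵢqⱼ/rᵢⱼ.
The separation is r = 0.653 m.
U = (-0.510) = -0.510 J.

-0.510 J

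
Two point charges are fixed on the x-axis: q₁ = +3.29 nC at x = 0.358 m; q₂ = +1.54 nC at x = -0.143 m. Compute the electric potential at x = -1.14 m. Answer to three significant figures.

Electric potential is a scalar, so the contributions from each charge add algebraically: V = Σ kqᵢ/rᵢ.
Distances from the field point to each charge: r₁ = 1.50 m, r₂ = 0.997 m.
V = k[(3.29×10⁻⁹)/(1.50) + (1.54×10⁻⁹)/(0.997)] = 33.6 V.

33.6 V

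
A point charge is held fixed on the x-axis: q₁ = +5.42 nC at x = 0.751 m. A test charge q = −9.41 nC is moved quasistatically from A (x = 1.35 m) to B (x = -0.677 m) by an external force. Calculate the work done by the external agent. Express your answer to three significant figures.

4.44×10⁻⁷ J

For quasistatic motion the external work equals the change in potential energy: W_ext = qΔV = q(V_B − V_A).
At A: distance to the source charge is 0.599 m; V_A = kq₁/r = 81.3 V.
At B: distance to the source charge is 1.43 m; V_B = kq₁/r = 34.1 V.
ΔV = V_B − V_A = -47.2 V.
W_ext = qΔV = (-9.41×10⁻⁹ C)(-47.2 V) = 4.44×10⁻⁷ J.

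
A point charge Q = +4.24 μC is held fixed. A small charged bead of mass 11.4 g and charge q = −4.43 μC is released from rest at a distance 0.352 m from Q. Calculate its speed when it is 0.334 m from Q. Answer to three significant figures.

Only the electrostatic force acts, so mechanical energy is conserved: ½mv² = U₁ − U₂ = kQq(1/r₁ − 1/r₂).
U₁ − U₂ = (8.99×10⁹ N·m²/C²)(4.24×10⁻⁶ C)(-4.43×10⁻⁶ C)(1/0.352 − 1/0.334) = 0.0259 J.
v = √(2·0.0259/0.0114) = 2.13 m/s.

2.13 m/s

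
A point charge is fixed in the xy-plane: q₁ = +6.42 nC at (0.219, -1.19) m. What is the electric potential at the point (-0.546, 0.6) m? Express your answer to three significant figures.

Electric potential is a scalar, so the contributions from each charge add algebraically: V = Σ kqᵢ/rᵢ.
Distances from the field point to each charge: r₁ = 1.95 m.
V = k[(6.42×10⁻⁹)/(1.95)] = 29.6 V.

29.6 V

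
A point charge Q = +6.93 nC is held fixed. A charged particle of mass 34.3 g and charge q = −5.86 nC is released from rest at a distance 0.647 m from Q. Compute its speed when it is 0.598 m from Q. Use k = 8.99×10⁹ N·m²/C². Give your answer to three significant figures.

Only the electrostatic force acts, so mechanical energy is conserved: ½mv² = U₁ − U₂ = kQq(1/r₁ − 1/r₂).
U₁ − U₂ = (8.99×10⁹ N·m²/C²)(6.93×10⁻⁹ C)(-5.86×10⁻⁹ C)(1/0.647 − 1/0.598) = 4.62×10⁻⁸ J.
v = √(2·4.62×10⁻⁸/0.0343) = 1.64×10⁻³ m/s.

1.64×10⁻³ m/s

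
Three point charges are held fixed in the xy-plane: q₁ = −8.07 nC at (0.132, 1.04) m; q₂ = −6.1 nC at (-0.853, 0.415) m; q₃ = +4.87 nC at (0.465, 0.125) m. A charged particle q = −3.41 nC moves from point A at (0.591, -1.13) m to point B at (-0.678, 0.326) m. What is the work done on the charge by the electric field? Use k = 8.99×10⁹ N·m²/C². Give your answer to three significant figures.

The work done by the electric force is W_field = −ΔU = −q(V_B − V_A) = q(V_A − V_B).
At A: distances to the source charges are 2.22 m, 2.11 m, 1.26 m; V_A = Σ kqᵢ/rᵢ = -23.9 V.
At B: distances to the source charges are 1.08 m, 0.196 m, 1.16 m; V_B = Σ kqᵢ/rᵢ = -309 V.
ΔV = V_B − V_A = -285 V.
W_field = −qΔV = −(-3.41×10⁻⁹ C)(-285 V) = -9.71×10⁻⁷ J.

-9.71×10⁻⁷ J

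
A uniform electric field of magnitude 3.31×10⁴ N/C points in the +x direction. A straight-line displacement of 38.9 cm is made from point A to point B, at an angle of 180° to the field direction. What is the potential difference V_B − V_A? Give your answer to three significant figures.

1.29×10⁴ V

Only the component of displacement along E changes the potential: ΔV = −E·d·cosθ.
ΔV = −(3.31×10⁴ V/m)(0.389 m)cos180° = 1.29×10⁴ V.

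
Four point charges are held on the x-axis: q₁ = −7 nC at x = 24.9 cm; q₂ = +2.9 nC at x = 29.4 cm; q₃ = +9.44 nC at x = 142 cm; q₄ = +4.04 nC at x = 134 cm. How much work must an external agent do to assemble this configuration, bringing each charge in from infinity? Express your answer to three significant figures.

The assembly work is the sum of pairwise potential energies, U = Σ_{i<j} kqᵢqⱼ/rᵢⱼ.
Pair separations: r₁₂ = 0.0450 m, r₁₃ = 1.17 m, r₁₄ = 1.09 m, r₂₃ = 1.13 m, r₂₄ = 1.05 m, r₃₄ = 0.0800 m.
Summing all 6 pair terms gives U = -1.91×10⁻⁷ J.

-1.91×10⁻⁷ J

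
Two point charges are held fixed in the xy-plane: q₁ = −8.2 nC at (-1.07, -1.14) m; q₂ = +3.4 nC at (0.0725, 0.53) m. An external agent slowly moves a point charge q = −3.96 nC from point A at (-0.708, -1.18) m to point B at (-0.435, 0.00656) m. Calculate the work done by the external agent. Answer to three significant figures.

For quasistatic motion the external work equals the change in potential energy: W_ext = qΔV = q(V_B − V_A).
At A: distances to the source charges are 0.364 m, 1.88 m; V_A = Σ kqᵢ/rᵢ = -186 V.
At B: distances to the source charges are 1.31 m, 0.729 m; V_B = Σ kqᵢ/rᵢ = -14.3 V.
ΔV = V_B − V_A = 172 V.
W_ext = qΔV = (-3.96×10⁻⁹ C)(172 V) = -6.80×10⁻⁷ J.

-6.80×10⁻⁷ J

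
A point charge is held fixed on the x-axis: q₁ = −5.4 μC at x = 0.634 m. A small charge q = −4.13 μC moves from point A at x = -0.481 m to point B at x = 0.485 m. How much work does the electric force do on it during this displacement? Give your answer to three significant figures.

The work done by the electric force is W_field = −ΔU = −q(V_B − V_A) = q(V_A − V_B).
At A: distance to the source charge is 1.11 m; V_A = kq₁/r = -4.35×10⁴ V.
At B: distance to the source charge is 0.149 m; V_B = kq₁/r = -3.26×10⁵ V.
ΔV = V_B − V_A = -2.82×10⁵ V.
W_field = −qΔV = −(-4.13×10⁻⁶ C)(-2.82×10⁵ V) = -1.17 J.

-1.17 J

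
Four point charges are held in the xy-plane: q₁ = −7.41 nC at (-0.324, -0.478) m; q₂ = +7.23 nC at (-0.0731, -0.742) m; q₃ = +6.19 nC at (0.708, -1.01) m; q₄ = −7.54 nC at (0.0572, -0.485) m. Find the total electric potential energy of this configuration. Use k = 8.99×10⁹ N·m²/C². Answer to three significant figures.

The assembly work is the sum of pairwise potential energies, U = Σ_{i<j} kqᵢqⱼ/rᵢⱼ.
Pair separations: r₁₂ = 0.364 m, r₁₃ = 1.16 m, r₁₄ = 0.381 m, r₂₃ = 0.826 m, r₂₄ = 0.288 m, r₃₄ = 0.836 m.
Summing all 6 pair terms gives U = -2.08×10⁻⁶ J.

-2.08×10⁻⁶ J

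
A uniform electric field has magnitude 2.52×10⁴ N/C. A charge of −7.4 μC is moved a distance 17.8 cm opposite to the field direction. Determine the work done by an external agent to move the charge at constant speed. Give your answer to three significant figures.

-0.0332 J

The potential change for a displacement 17.8 cm opposite to the field direction is ΔV = +Ed = 4490 V.
W_ext = qΔV = -0.0332 J.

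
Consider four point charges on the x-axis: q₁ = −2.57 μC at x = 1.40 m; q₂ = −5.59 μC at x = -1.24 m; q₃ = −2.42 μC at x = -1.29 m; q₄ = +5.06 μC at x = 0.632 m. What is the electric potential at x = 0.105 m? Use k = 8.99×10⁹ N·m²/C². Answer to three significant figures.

1.55×10⁴ V

The total potential is the scalar sum of each charge's contribution, V = Σ kqᵢ/rᵢ.
Distances from the field point to each charge: r₁ = 1.29 m, r₂ = 1.34 m, r₃ = 1.40 m, r₄ = 0.527 m.
V = k[(-2.57×10⁻⁶)/(1.29) + (-5.59×10⁻⁶)/(1.34) + (-2.42×10⁻⁶)/(1.40) + (5.06×10⁻⁶)/(0.527)] = 1.55×10⁴ V.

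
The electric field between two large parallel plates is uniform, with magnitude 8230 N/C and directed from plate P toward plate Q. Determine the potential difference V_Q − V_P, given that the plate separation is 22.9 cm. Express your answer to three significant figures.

In a uniform field, potential decreases in the direction of E: ΔV = −E·d for a displacement d parallel to E.
Going from P to Q is a displacement of 22.9 cm along the field, so V_Q − V_P = −Ed = -1880 V.

-1880 V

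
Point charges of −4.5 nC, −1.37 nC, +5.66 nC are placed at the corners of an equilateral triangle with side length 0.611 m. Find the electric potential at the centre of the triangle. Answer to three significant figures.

The total potential is the scalar sum of each charge's contribution, V = Σ kqᵢ/rᵢ.
The distance from each vertex to the centroid is a/√3 = 0.353 m.
V = k[(-4.50×10⁻⁹)/(0.353) + (-1.37×10⁻⁹)/(0.353) + (5.66×10⁻⁹)/(0.353)] = -5.35 V.

-5.35 V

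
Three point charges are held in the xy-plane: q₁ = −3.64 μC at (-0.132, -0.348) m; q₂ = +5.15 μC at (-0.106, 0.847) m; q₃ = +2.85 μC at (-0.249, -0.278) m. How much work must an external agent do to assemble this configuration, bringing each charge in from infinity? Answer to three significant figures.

-0.709 J

The assembly work is the sum of pairwise potential energies, U = Σ_{i<j} kqᵢqⱼ/rᵢⱼ.
Pair separations: r₁₂ = 1.20 m, r₁₃ = 0.136 m, r₂₃ = 1.13 m.
U = (-0.141) + (-0.684) + (0.116) = -0.709 J.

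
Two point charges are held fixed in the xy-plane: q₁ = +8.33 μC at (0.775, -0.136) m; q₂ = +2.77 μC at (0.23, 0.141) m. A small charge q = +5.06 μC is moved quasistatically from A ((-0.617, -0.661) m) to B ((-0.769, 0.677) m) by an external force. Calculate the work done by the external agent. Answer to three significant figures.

For quasistatic motion the external work equals the change in potential energy: W_ext = qΔV = q(V_B − V_A).
At A: distances to the source charges are 1.49 m, 1.17 m; V_A = Σ kqᵢ/rᵢ = 7.17×10⁴ V.
At B: distances to the source charges are 1.74 m, 1.13 m; V_B = Σ kqᵢ/rᵢ = 6.49×10⁴ V.
ΔV = V_B − V_A = -6800 V.
W_ext = qΔV = (5.06×10⁻⁶ C)(-6800 V) = -0.0344 J.

-0.0344 J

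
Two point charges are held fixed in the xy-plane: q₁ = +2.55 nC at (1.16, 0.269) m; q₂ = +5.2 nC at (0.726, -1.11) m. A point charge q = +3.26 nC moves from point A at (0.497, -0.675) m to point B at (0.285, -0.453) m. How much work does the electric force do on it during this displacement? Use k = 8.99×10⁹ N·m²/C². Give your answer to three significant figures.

1.16×10⁻⁷ J

The work done by the electric force is W_field = −ΔU = −q(V_B − V_A) = q(V_A − V_B).
At A: distances to the source charges are 1.15 m, 0.492 m; V_A = Σ kqᵢ/rᵢ = 115 V.
At B: distances to the source charges are 1.13 m, 0.791 m; V_B = Σ kqᵢ/rᵢ = 79.3 V.
ΔV = V_B − V_A = -35.7 V.
W_field = −qΔV = −(3.26×10⁻⁹ C)(-35.7 V) = 1.16×10⁻⁷ J.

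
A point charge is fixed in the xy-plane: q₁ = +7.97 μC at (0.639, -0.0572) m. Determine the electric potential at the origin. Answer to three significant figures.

The total potential is the scalar sum of each charge's contribution, V = Σ kqᵢ/rᵢ.
Distances from the field point to each charge: r₁ = 0.642 m.
V = k[(7.97×10⁻⁶)/(0.642)] = 1.12×10⁵ V.

1.12×10⁵ V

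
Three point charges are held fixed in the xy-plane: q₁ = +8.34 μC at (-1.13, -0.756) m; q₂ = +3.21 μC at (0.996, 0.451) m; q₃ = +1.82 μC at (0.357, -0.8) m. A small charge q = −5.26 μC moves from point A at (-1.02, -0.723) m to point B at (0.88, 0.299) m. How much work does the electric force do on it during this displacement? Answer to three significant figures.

The work done by the electric force is W_field = −ΔU = −q(V_B − V_A) = q(V_A − V_B).
At A: distances to the source charges are 0.115 m, 2.33 m, 1.38 m; V_A = Σ kqᵢ/rᵢ = 6.77×10⁵ V.
At B: distances to the source charges are 2.27 m, 0.191 m, 1.22 m; V_B = Σ kqᵢ/rᵢ = 1.97×10⁵ V.
ΔV = V_B − V_A = -4.80×10⁵ V.
W_field = −qΔV = −(-5.26×10⁻⁶ C)(-4.80×10⁵ V) = -2.52 J.

-2.52 J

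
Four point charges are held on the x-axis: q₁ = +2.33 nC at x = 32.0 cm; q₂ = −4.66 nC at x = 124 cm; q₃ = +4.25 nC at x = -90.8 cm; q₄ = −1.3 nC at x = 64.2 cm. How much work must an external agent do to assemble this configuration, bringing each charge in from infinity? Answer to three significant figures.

The assembly work is the sum of pairwise potential energies, U = Σ_{i<j} kqᵢqⱼ/rᵢⱼ.
Pair separations: r₁₂ = 0.920 m, r₁₃ = 1.23 m, r₁₄ = 0.322 m, r₂₃ = 2.15 m, r₂₄ = 0.598 m, r₃₄ = 1.55 m.
Summing all 6 pair terms gives U = -1.42×10⁻⁷ J.

-1.42×10⁻⁷ J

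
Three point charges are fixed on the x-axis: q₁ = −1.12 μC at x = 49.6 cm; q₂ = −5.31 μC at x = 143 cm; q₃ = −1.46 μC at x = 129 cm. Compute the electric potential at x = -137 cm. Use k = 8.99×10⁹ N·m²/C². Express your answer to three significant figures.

Electric potential is a scalar, so the contributions from each charge add algebraically: V = Σ kqᵢ/rᵢ.
Distances from the field point to each charge: r₁ = 1.87 m, r₂ = 2.80 m, r₃ = 2.66 m.
V = k[(-1.12×10⁻⁶)/(1.87) + (-5.31×10⁻⁶)/(2.80) + (-1.46×10⁻⁶)/(2.66)] = -2.74×10⁴ V.

-2.74×10⁴ V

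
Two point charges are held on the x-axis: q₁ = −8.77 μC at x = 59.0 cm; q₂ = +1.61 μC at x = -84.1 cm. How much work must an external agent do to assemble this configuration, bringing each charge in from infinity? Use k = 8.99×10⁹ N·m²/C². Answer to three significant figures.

-0.0887 J

The work to assemble the configuration equals its total potential energy, U = Σ kqᵢqⱼ/rᵢⱼ over all pairs.
Pair separations: r₁₂ = 1.43 m.
U = (-0.0887) = -0.0887 J.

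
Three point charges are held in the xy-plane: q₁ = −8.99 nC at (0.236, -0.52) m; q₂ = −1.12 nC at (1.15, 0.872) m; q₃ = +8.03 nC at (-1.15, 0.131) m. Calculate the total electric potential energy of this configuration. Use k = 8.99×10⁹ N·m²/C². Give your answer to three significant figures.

-4.03×10⁻⁷ J

The work to assemble the configuration equals its total potential energy, U = Σ kqᵢqⱼ/rᵢⱼ over all pairs.
Pair separations: r₁₂ = 1.67 m, r₁₃ = 1.53 m, r₂₃ = 2.42 m.
U = (5.44×10⁻⁸) + (-4.24×10⁻⁷) + (-3.35×10⁻⁸) = -4.03×10⁻⁷ J.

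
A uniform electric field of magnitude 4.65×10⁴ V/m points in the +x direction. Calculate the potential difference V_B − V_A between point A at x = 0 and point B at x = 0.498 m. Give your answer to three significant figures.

-2.32×10⁴ V

In a uniform field, potential decreases in the direction of E: V_B − V_A = −E·Δx.
V_B − V_A = −(4.65×10⁴ V/m)(0.498 m) = -2.32×10⁴ V.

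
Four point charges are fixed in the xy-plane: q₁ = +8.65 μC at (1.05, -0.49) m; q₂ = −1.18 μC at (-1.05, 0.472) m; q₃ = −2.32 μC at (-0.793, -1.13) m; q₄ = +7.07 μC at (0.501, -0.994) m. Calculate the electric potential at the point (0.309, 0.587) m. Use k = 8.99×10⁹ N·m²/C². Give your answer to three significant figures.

The total potential is the scalar sum of each charge's contribution, V = Σ kqᵢ/rᵢ.
Distances from the field point to each charge: r₁ = 1.31 m, r₂ = 1.36 m, r₃ = 2.04 m, r₄ = 1.59 m.
V = k[(8.65×10⁻⁶)/(1.31) + (-1.18×10⁻⁶)/(1.36) + (-2.32×10⁻⁶)/(2.04) + (7.07×10⁻⁶)/(1.59)] = 8.14×10⁴ V.

8.14×10⁴ V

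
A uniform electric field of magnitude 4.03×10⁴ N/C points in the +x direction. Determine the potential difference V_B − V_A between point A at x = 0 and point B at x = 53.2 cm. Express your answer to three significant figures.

In a uniform field, potential decreases in the direction of E: V_B − V_A = −E·Δx.
V_B − V_A = −(4.03×10⁴ V/m)(0.532 m) = -2.14×10⁴ V.

-2.14×10⁴ V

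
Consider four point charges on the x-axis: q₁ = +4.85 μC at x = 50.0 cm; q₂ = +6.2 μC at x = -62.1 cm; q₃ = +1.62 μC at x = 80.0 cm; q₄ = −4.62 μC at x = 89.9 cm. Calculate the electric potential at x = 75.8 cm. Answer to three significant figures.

The total potential is the scalar sum of each charge's contribution, V = Σ kqᵢ/rᵢ.
Distances from the field point to each charge: r₁ = 0.258 m, r₂ = 1.38 m, r₃ = 0.0420 m, r₄ = 0.141 m.
V = k[(4.85×10⁻⁶)/(0.258) + (6.20×10⁻⁶)/(1.38) + (1.62×10⁻⁶)/(0.0420) + (-4.62×10⁻⁶)/(0.141)] = 2.62×10⁵ V.

2.62×10⁵ V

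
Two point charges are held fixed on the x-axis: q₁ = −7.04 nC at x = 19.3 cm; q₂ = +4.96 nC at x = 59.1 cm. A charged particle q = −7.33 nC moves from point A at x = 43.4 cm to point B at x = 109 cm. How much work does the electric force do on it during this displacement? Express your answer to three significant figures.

-1.91×10⁻⁸ J

The work done by the electric force is W_field = −ΔU = −q(V_B − V_A) = q(V_A − V_B).
At A: distances to the source charges are 0.241 m, 0.157 m; V_A = Σ kqᵢ/rᵢ = 21.4 V.
At B: distances to the source charges are 0.897 m, 0.499 m; V_B = Σ kqᵢ/rᵢ = 18.8 V.
ΔV = V_B − V_A = -2.60 V.
W_field = −qΔV = −(-7.33×10⁻⁹ C)(-2.60 V) = -1.91×10⁻⁸ J.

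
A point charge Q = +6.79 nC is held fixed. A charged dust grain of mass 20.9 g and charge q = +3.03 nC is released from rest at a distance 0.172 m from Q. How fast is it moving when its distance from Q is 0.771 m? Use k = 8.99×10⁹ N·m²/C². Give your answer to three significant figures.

Only the electrostatic force acts, so mechanical energy is conserved: ½mv² = U₁ − U₂ = kQq(1/r₁ − 1/r₂).
U₁ − U₂ = (8.99×10⁹ N·m²/C²)(6.79×10⁻⁹ C)(3.03×10⁻⁹ C)(1/0.172 − 1/0.771) = 8.35×10⁻⁷ J.
v = √(2·8.35×10⁻⁷/0.0209) = 8.94×10⁻³ m/s.

8.94×10⁻³ m/s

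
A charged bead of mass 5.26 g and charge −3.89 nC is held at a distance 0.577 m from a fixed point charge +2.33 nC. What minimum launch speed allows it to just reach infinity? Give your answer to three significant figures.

To just escape, total mechanical energy must reach zero at infinity: ½mv²_min + U = 0, so ½mv²_min = −U = |kQq|/r.
|U| = |kQq|/r = (8.99×10⁹ N·m²/C²)(2.33×10⁻⁹)(3.89×10⁻⁹)/(0.577) = 1.41×10⁻⁷ J.
v_min = √(2|U|/m) = √(2·1.41×10⁻⁷/5.26×10⁻³) = 7.33×10⁻³ m/s.

7.33×10⁻³ m/s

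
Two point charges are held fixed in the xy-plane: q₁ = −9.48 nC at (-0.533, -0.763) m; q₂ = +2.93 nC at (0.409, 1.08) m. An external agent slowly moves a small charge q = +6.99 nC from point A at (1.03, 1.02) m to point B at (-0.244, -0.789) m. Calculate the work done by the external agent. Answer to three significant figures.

-2.00×10⁻⁶ J

For quasistatic motion the external work equals the change in potential energy: W_ext = qΔV = q(V_B − V_A).
At A: distances to the source charges are 2.37 m, 0.624 m; V_A = Σ kqᵢ/rᵢ = 6.28 V.
At B: distances to the source charges are 0.290 m, 1.98 m; V_B = Σ kqᵢ/rᵢ = -280 V.
ΔV = V_B − V_A = -287 V.
W_ext = qΔV = (6.99×10⁻⁹ C)(-287 V) = -2.00×10⁻⁶ J.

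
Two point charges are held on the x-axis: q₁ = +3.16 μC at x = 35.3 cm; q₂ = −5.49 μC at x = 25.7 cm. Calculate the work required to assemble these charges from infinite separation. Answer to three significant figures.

-1.62 J

The work to assemble the configuration equals its total potential energy, U = Σ kqᵢqⱼ/rᵢⱼ over all pairs.
Pair separations: r₁₂ = 0.0960 m.
U = (-1.62) = -1.62 J.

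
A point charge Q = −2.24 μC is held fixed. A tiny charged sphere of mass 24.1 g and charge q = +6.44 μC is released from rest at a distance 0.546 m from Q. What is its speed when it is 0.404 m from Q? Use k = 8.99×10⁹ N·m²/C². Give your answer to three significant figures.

Only the electrostatic force acts, so mechanical energy is conserved: ½mv² = U₁ − U₂ = kQq(1/r₁ − 1/r₂).
U₁ − U₂ = (8.99×10⁹ N·m²/C²)(-2.24×10⁻⁶ C)(6.44×10⁻⁶ C)(1/0.546 − 1/0.404) = 0.0835 J.
v = √(2·0.0835/0.0241) = 2.63 m/s.

2.63 m/s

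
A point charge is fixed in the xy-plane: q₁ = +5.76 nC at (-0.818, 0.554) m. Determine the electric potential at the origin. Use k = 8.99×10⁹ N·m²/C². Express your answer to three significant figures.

The total potential is the scalar sum of each charge's contribution, V = Σ kqᵢ/rᵢ.
Distances from the field point to each charge: r₁ = 0.988 m.
V = k[(5.76×10⁻⁹)/(0.988)] = 52.4 V.

52.4 V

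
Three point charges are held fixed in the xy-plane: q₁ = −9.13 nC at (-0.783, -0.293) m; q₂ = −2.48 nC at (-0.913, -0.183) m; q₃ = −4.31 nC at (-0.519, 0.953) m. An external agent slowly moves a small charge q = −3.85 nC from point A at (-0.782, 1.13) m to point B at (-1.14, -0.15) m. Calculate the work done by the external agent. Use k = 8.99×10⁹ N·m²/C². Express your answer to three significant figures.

5.56×10⁻⁷ J

For quasistatic motion the external work equals the change in potential energy: W_ext = qΔV = q(V_B − V_A).
At A: distances to the source charges are 1.42 m, 1.32 m, 0.317 m; V_A = Σ kqᵢ/rᵢ = -197 V.
At B: distances to the source charges are 0.385 m, 0.229 m, 1.27 m; V_B = Σ kqᵢ/rᵢ = -341 V.
ΔV = V_B − V_A = -144 V.
W_ext = qΔV = (-3.85×10⁻⁹ C)(-144 V) = 5.56×10⁻⁷ J.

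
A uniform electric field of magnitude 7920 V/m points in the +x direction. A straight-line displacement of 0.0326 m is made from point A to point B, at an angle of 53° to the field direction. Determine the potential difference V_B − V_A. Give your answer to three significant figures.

Only the component of displacement along E changes the potential: ΔV = −E·d·cosθ.
ΔV = −(7920 V/m)(0.0326 m)cos53° = -155 V.

-155 V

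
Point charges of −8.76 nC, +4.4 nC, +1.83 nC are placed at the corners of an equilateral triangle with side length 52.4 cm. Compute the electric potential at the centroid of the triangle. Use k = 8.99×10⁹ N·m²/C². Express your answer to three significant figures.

The total potential is the scalar sum of each charge's contribution, V = Σ kqᵢ/rᵢ.
The distance from each vertex to the centroid is a/√3 = 0.303 m.
V = k[(-8.76×10⁻⁹)/(0.303) + (4.40×10⁻⁹)/(0.303) + (1.83×10⁻⁹)/(0.303)] = -75.2 V.

-75.2 V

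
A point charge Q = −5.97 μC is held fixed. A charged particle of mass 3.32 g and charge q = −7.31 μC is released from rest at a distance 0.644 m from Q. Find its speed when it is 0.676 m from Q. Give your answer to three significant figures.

4.17 m/s

Only the electrostatic force acts, so mechanical energy is conserved: ½mv² = U₁ − U₂ = kQq(1/r₁ − 1/r₂).
U₁ − U₂ = (8.99×10⁹ N·m²/C²)(-5.97×10⁻⁶ C)(-7.31×10⁻⁶ C)(1/0.644 − 1/0.676) = 0.0288 J.
v = √(2·0.0288/3.32×10⁻³) = 4.17 m/s.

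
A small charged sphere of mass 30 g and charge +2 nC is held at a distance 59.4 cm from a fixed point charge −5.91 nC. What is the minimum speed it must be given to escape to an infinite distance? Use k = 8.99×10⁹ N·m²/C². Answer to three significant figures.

3.45×10⁻³ m/s

To just escape, total mechanical energy must reach zero at infinity: ½mv²_min + U = 0, so ½mv²_min = −U = |kQq|/r.
|U| = |kQq|/r = (8.99×10⁹ N·m²/C²)(5.91×10⁻⁹)(2.00×10⁻⁹)/(0.594) = 1.79×10⁻⁷ J.
v_min = √(2|U|/m) = √(2·1.79×10⁻⁷/0.0300) = 3.45×10⁻³ m/s.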